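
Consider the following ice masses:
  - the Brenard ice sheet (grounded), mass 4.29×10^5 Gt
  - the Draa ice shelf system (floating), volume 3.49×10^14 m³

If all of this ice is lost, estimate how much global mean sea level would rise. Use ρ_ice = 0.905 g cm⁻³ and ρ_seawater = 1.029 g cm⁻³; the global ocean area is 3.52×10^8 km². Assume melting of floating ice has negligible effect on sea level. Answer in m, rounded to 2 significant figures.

≈ 1.2 m

Brenard: 4.29×10^5 Gt = 4.290×10^17 kg; dividing by ρ_w = 1.029 g cm⁻³ = 1029 kg m⁻³ gives 4.169×10^14 m³ of water.
The Draa ice shelf system is floating and already displaces its own weight of water, so its melt adds essentially nothing to sea level.
Total added water ≈ 4.169×10^14 m³ over 3.52×10^14 m² → Δh = 1.18 m.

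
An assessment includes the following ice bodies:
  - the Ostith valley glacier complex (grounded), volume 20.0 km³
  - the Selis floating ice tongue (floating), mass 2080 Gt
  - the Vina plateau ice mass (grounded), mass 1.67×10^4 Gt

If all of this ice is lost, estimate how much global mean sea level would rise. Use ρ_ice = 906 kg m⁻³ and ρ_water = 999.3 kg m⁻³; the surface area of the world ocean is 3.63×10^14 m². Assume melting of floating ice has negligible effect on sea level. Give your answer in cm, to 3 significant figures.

≈ 4.61 cm

Ostith: 20.0 km³ × (906/999.3) = 18.13 km³ of water.
The Selis floating ice tongue is floating and already displaces its own weight of water, so its melt adds essentially nothing to sea level.
Vina: 1.67×10^4 Gt = 1.670×10^16 kg; dividing by ρ_w = 999.3 kg m⁻³ gives 1.671×10^13 m³ of water.
Total added water ≈ 1.673×10^13 m³ over 3.63×10^14 m² → Δh = 0.0461 m = 4.61 cm.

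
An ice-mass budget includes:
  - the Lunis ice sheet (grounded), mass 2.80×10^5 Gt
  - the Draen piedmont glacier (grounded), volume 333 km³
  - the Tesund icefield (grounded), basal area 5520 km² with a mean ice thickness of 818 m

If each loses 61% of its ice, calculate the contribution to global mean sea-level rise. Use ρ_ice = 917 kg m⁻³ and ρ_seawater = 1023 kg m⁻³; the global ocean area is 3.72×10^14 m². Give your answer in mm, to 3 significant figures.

≈ 456 mm

Lunis: 0.61 × 2.80×10^5 Gt = 1.708×10^17 kg; dividing by ρ_w = 1023 kg m⁻³ gives 1.670×10^14 m³ of water.
Draen: 0.61 × 333 km³ × (917/1023) = 182.1 km³ of water.
Tesund: ice volume = 5520 km² × 818 m = 4515 km³; 0.61 × 4515 × (917/1023) = 2469 km³ of water.
Total added water ≈ 1.696×10^14 m³ over 3.72×10^14 m² → Δh = 0.456 m = 456 mm.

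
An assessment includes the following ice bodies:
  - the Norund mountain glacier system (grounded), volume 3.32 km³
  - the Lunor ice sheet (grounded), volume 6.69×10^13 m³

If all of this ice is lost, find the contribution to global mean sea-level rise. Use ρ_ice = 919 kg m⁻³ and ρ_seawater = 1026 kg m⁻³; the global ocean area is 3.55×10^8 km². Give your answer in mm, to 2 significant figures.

Norund: 3.32 km³ × (919/1026) = 2.974 km³ of water.
Lunor: 6.69×10^13 m³ × (919/1026) = 5.992×10^13 m³ of water.
Total added water ≈ 5.993×10^13 m³ over 3.55×10^14 m² → Δh = 0.169 m = 170 mm.

≈ 170 mm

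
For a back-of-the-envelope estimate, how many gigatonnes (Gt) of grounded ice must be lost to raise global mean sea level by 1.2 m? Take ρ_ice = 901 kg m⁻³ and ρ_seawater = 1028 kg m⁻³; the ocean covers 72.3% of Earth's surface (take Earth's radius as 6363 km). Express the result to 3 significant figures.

Required water volume = Δh × A = 1.2 m × 3.68×10^14 m² = 4.414×10^14 m³.
ρ_w = 1028 kg m⁻³, so the mass of water = 4.414×10^14 m³ × 1028 kg m⁻³ = 4.538×10^17 kg = 4.54×10^5 Gt (and the same mass of ice, by conservation).

≈ 4.54×10^5 Gt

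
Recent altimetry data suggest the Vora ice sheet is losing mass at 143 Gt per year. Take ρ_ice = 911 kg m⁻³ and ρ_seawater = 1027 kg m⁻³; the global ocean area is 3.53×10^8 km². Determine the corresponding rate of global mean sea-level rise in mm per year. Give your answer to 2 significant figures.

≈ 0.39 mm/yr

ρ_w = 1027 kg m⁻³. Annual water volume added = 143 Gt / ρ_w = 1.430×10^14 kg / 1027 kg m⁻³ = 1.392×10^11 m³.
Δh per year = 1.392×10^11 / 3.53×10^14 = 3.94×10^-4 m = 0.39 mm.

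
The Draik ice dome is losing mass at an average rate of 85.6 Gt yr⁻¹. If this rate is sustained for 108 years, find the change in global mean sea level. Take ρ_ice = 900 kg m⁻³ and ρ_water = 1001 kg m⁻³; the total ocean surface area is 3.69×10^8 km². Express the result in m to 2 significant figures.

Total mass lost = 85.6 Gt/yr × 108 yr = 9245 Gt = 9.245×10^15 kg.
ρ_w = 1001 kg m⁻³, so water volume = 9.245×10^15 / 1001 = 9.236×10^12 m³.
Δh = 9.236×10^12 / 3.69×10^14 = 0.0250 m.

≈ 0.025 m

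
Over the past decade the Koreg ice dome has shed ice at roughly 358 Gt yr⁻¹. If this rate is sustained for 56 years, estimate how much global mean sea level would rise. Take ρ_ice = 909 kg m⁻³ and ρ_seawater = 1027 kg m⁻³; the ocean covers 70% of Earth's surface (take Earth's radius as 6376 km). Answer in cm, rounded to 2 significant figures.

≈ 5.5 cm

Total mass lost = 358 Gt/yr × 56 yr = 2.005×10^4 Gt = 2.005×10^16 kg.
ρ_w = 1027 kg m⁻³, so water volume = 2.005×10^16 / 1027 = 1.952×10^13 m³.
Δh = 1.952×10^13 / 3.58×10^14 = 0.0546 m = 5.5 cm.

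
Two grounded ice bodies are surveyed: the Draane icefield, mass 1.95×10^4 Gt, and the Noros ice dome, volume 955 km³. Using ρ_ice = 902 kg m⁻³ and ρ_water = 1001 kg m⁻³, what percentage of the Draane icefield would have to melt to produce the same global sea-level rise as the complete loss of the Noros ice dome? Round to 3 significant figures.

Equal sea-level rise means equal mass of meltwater, i.e. equal mass of ice lost.
Ice mass of Noros: 8.614×10^14 kg; ice mass of Draane: 1.950×10^16 kg.
Fraction required = 8.614×10^14 / 1.950×10^16 = 0.0442 → 4.42 %.

≈ 4.42 %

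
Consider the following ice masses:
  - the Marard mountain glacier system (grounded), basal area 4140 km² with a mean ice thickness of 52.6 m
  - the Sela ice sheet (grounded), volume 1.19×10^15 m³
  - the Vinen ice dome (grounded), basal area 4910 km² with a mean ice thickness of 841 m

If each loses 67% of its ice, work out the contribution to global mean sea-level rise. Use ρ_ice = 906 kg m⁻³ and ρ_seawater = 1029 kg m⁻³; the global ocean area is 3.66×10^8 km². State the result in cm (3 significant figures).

Marard: ice volume = 4140 km² × 52.6 m = 217.8 km³; 0.67 × 217.8 × (906/1029) = 128.5 km³ of water.
Sela: 0.67 × 1.19×10^15 m³ × (906/1029) = 7.020×10^14 m³ of water.
Vinen: ice volume = 4910 km² × 841 m = 4129 km³; 0.67 × 4129 × (906/1029) = 2436 km³ of water.
Total added water ≈ 7.046×10^14 m³ over 3.66×10^14 m² → Δh = 1.93 m = 193 cm.

≈ 193 cm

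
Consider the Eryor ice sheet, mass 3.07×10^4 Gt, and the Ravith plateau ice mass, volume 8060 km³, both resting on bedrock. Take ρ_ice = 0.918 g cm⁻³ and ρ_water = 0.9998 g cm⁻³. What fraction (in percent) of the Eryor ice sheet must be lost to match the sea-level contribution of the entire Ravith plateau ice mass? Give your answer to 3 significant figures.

≈ 24.1 %

Equal sea-level rise means equal mass of meltwater, i.e. equal mass of ice lost.
Ice mass of Ravith: 7.399×10^15 kg; ice mass of Eryor: 3.070×10^16 kg.
Fraction required = 7.399×10^15 / 3.070×10^16 = 0.241 → 24.1 %.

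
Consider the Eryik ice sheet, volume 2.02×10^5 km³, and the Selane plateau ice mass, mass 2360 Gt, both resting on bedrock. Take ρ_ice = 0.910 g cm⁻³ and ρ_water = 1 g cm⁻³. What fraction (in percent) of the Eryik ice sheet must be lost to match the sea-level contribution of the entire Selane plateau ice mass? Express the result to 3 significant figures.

Equal sea-level rise means equal mass of meltwater, i.e. equal mass of ice lost.
Ice mass of Selane: 2.360×10^15 kg; ice mass of Eryik: 1.838×10^17 kg.
Fraction required = 2.360×10^15 / 1.838×10^17 = 0.0128 → 1.28 %.

≈ 1.28 %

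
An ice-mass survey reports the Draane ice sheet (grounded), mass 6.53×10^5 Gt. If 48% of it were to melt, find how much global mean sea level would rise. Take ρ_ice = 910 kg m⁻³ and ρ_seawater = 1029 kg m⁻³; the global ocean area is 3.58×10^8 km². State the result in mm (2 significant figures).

Draane: 0.48 × 6.53×10^5 Gt = 3.134×10^17 kg; dividing by ρ_w = 1029 kg m⁻³ gives 3.046×10^14 m³ of water.
Spread over 3.58×10^14 m² of ocean, Δh = 3.046×10^14 / 3.58×10^14 = 0.851 m = 850 mm.

≈ 850 mm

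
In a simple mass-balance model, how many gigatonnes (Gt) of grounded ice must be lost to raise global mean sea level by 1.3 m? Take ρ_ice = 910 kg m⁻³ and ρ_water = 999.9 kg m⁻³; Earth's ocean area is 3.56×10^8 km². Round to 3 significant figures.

Required water volume = Δh × A = 1.3 m × 3.56×10^14 m² = 4.628×10^14 m³.
ρ_w = 999.9 kg m⁻³, so the mass of water = 4.628×10^14 m³ × 999.9 kg m⁻³ = 4.628×10^17 kg = 4.63×10^5 Gt (and the same mass of ice, by conservation).

≈ 4.63×10^5 Gt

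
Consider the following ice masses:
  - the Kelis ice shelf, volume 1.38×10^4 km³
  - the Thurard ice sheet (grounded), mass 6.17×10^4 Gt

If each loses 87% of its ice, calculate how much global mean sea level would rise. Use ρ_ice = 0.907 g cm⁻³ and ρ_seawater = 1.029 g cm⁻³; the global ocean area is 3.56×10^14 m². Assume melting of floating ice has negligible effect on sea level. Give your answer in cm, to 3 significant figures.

The Kelis ice shelf is floating and already displaces its own weight of water, so its melt adds essentially nothing to sea level.
Thurard: 0.87 × 6.17×10^4 Gt = 5.368×10^16 kg; dividing by ρ_w = 1.029 g cm⁻³ = 1029 kg m⁻³ gives 5.217×10^13 m³ of water.
Total added water ≈ 5.217×10^13 m³ over 3.56×10^14 m² → Δh = 0.147 m = 14.7 cm.

≈ 14.7 cm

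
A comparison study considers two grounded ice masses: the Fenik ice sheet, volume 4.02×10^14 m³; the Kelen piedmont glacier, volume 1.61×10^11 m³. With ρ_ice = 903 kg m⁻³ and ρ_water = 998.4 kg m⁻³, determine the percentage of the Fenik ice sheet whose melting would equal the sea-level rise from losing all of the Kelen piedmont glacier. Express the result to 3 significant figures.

≈ 0.0400 %

Equal sea-level rise means equal mass of meltwater, i.e. equal mass of ice lost.
Ice mass of Kelen: 1.454×10^14 kg; ice mass of Fenik: 3.630×10^17 kg.
Fraction required = 1.454×10^14 / 3.630×10^17 = 4.00×10^-4 → 0.0400 %.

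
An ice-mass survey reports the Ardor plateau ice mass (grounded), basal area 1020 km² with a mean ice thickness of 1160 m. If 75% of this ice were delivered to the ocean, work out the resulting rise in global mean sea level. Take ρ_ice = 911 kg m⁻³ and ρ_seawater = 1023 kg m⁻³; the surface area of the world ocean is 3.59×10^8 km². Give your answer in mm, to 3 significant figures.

Ardor: ice volume = 1020 km² × 1160 m = 1183 km³; 0.75 × 1183 × (911/1023) = 790.2 km³ of water.
Spread over 3.59×10^14 m² of ocean, Δh = 7.902×10^11 / 3.59×10^14 = 2.20×10^-3 m = 2.20 mm.

≈ 2.20 mm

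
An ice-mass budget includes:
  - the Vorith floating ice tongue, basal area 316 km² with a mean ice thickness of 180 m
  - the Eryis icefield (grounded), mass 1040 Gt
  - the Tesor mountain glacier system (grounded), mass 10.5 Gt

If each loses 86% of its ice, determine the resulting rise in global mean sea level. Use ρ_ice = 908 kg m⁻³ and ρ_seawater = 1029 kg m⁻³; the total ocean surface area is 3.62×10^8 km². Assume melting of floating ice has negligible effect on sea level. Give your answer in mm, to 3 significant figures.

The Vorith floating ice tongue is floating and already displaces its own weight of water, so its melt adds essentially nothing to sea level.
Eryis: 0.86 × 1040 Gt = 8.944×10^14 kg; dividing by ρ_w = 1029 kg m⁻³ gives 8.692×10^11 m³ of water.
Tesor: 0.86 × 10.5 Gt = 9.030×10^12 kg; dividing by ρ_w = 1029 kg m⁻³ gives 8.776×10^9 m³ of water.
Total added water ≈ 8.780×10^11 m³ over 3.62×10^14 m² → Δh = 2.43×10^-3 m = 2.43 mm.

≈ 2.43 mm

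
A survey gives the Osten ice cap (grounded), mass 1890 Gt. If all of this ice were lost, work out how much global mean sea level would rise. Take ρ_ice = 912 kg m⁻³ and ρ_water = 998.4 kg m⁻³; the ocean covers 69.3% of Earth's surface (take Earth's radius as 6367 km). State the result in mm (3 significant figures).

Osten: 1890 Gt = 1.890×10^15 kg; dividing by ρ_w = 998.4 kg m⁻³ gives 1.893×10^12 m³ of water.
Spread over 3.53×10^14 m² of ocean, Δh = 1.893×10^12 / 3.53×10^14 = 5.36×10^-3 m = 5.36 mm.

≈ 5.36 mm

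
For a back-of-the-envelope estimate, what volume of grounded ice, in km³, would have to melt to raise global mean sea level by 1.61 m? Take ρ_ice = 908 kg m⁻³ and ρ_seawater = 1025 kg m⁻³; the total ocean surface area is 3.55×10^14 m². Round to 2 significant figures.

Required water volume = Δh × A = 1.61 m × 3.55×10^14 m² = 5.716×10^14 m³ = 5.716×10^5 km³.
Ice volume = water volume × ρ_w/ρ_ice = 5.716×10^5 × 1025/908 = 6.5×10^5 km³.

≈ 6.5×10^5 km³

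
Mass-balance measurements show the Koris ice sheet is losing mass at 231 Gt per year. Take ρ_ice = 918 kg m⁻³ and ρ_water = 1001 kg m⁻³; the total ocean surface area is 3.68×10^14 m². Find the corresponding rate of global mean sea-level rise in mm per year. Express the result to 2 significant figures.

ρ_w = 1001 kg m⁻³. Annual water volume added = 231 Gt / ρ_w = 2.310×10^14 kg / 1001 kg m⁻³ = 2.308×10^11 m³.
Δh per year = 2.308×10^11 / 3.68×10^14 = 6.27×10^-4 m = 0.63 mm.

≈ 0.63 mm/yr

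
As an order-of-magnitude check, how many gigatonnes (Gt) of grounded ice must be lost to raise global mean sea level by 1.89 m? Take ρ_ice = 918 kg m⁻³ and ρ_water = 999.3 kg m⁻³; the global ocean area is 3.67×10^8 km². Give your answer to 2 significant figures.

≈ 6.9×10^5 Gt

Required water volume = Δh × A = 1.89 m × 3.67×10^14 m² = 6.936×10^14 m³.
ρ_w = 999.3 kg m⁻³, so the mass of water = 6.936×10^14 m³ × 999.3 kg m⁻³ = 6.931×10^17 kg = 6.9×10^5 Gt (and the same mass of ice, by conservation).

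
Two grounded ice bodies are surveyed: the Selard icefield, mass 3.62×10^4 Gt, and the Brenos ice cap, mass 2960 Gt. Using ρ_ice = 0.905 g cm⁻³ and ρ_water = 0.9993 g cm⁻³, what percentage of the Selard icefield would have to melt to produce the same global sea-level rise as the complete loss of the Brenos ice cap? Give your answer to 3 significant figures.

Equal sea-level rise means equal mass of meltwater, i.e. equal mass of ice lost.
Ice mass of Brenos: 2.960×10^15 kg; ice mass of Selard: 3.620×10^16 kg.
Fraction required = 2.960×10^15 / 3.620×10^16 = 0.0818 → 8.18 %.

≈ 8.18 %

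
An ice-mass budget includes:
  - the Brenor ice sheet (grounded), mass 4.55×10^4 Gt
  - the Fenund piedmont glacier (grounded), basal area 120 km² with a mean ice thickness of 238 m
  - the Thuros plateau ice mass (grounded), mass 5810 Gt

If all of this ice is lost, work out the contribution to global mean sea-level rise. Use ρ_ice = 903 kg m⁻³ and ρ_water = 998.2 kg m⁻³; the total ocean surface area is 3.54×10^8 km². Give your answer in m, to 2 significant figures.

Brenor: 4.55×10^4 Gt = 4.550×10^16 kg; dividing by ρ_w = 998.2 kg m⁻³ gives 4.558×10^13 m³ of water.
Fenund: ice volume = 120 km² × 238 m = 28.56 km³; 28.56 × (903/998.2) = 25.84 km³ of water.
Thuros: 5810 Gt = 5.810×10^15 kg; dividing by ρ_w = 998.2 kg m⁻³ gives 5.820×10^12 m³ of water.
Total added water ≈ 5.143×10^13 m³ over 3.54×10^14 m² → Δh = 0.145 m.

≈ 0.15 m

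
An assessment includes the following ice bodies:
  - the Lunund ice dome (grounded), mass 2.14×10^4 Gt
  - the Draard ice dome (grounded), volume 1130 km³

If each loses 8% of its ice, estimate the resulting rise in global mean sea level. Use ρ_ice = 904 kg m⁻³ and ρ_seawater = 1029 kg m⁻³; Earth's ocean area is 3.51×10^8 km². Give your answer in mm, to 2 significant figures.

≈ 5.0 mm

Lunund: 0.08 × 2.14×10^4 Gt = 1.712×10^15 kg; dividing by ρ_w = 1029 kg m⁻³ gives 1.664×10^12 m³ of water.
Draard: 0.08 × 1130 km³ × (904/1029) = 79.42 km³ of water.
Total added water ≈ 1.743×10^12 m³ over 3.51×10^14 m² → Δh = 4.97×10^-3 m = 5.0 mm.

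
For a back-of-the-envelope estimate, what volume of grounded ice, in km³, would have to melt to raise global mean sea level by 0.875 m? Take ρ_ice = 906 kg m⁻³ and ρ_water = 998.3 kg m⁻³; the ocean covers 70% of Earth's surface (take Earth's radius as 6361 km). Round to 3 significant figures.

Required water volume = Δh × A = 0.875 m × 3.56×10^14 m² = 3.114×10^14 m³ = 3.114×10^5 km³.
Ice volume = water volume × ρ_w/ρ_ice = 3.114×10^5 × 998.3/906 = 3.43×10^5 km³.

≈ 3.43×10^5 km³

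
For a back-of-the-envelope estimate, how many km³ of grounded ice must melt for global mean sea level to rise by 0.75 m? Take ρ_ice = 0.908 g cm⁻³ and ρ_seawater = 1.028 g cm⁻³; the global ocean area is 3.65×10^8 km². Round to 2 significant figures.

≈ 3.1×10^5 km³

Required water volume = Δh × A = 0.75 m × 3.65×10^14 m² = 2.738×10^14 m³ = 2.738×10^5 km³.
Ice volume = water volume × ρ_w/ρ_ice = 2.738×10^5 × 1028/908 = 3.1×10^5 km³.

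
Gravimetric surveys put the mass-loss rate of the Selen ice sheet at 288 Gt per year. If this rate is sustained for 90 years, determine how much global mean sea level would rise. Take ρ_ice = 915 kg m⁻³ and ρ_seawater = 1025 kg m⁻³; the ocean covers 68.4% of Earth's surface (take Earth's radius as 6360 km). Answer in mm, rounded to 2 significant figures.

≈ 73 mm

Total mass lost = 288 Gt/yr × 90 yr = 2.592×10^4 Gt = 2.592×10^16 kg.
ρ_w = 1025 kg m⁻³, so water volume = 2.592×10^16 / 1025 = 2.529×10^13 m³.
Δh = 2.529×10^13 / 3.48×10^14 = 0.0727 m = 73 mm.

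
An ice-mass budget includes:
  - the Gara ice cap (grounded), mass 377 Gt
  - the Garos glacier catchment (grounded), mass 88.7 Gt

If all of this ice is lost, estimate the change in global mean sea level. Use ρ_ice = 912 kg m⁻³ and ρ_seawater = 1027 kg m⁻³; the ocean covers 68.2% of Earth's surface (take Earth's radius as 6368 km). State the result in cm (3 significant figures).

Gara: 377 Gt = 3.770×10^14 kg; dividing by ρ_w = 1027 kg m⁻³ gives 3.671×10^11 m³ of water.
Garos: 88.7 Gt = 8.870×10^13 kg; dividing by ρ_w = 1027 kg m⁻³ gives 8.637×10^10 m³ of water.
Total added water ≈ 4.535×10^11 m³ over 3.48×10^14 m² → Δh = 1.30×10^-3 m = 0.130 cm.

≈ 0.130 cm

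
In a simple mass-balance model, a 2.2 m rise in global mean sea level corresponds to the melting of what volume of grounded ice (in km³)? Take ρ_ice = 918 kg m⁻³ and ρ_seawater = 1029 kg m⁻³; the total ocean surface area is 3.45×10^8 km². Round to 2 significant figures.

≈ 8.5×10^5 km³

Required water volume = Δh × A = 2.2 m × 3.45×10^14 m² = 7.590×10^14 m³ = 7.590×10^5 km³.
Ice volume = water volume × ρ_w/ρ_ice = 7.590×10^5 × 1029/918 = 8.5×10^5 km³.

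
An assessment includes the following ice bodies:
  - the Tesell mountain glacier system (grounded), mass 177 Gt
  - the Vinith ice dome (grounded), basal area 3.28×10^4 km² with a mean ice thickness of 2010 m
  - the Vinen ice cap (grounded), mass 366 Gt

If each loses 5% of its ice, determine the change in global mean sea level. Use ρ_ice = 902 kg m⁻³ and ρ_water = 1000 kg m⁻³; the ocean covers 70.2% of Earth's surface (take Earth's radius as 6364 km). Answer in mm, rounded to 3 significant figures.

≈ 8.40 mm

Tesell: 0.05 × 177 Gt = 8.850×10^12 kg; dividing by ρ_w = 1000 kg m⁻³ gives 8.850×10^9 m³ of water.
Vinith: ice volume = 3.28×10^4 km² × 2010 m = 6.593×10^4 km³; 0.05 × 6.593×10^4 × (902/1000) = 2973 km³ of water.
Vinen: 0.05 × 366 Gt = 1.830×10^13 kg; dividing by ρ_w = 1000 kg m⁻³ gives 1.830×10^10 m³ of water.
Total added water ≈ 3.001×10^12 m³ over 3.57×10^14 m² → Δh = 8.40×10^-3 m = 8.40 mm.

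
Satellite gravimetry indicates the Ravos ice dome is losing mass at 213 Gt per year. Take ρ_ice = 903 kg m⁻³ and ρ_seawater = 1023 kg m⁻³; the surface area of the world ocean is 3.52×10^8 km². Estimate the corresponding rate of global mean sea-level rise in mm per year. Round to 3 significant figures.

ρ_w = 1023 kg m⁻³. Annual water volume added = 213 Gt / ρ_w = 2.130×10^14 kg / 1023 kg m⁻³ = 2.082×10^11 m³.
Δh per year = 2.082×10^11 / 3.52×10^14 = 5.92×10^-4 m = 0.592 mm.

≈ 0.592 mm/yr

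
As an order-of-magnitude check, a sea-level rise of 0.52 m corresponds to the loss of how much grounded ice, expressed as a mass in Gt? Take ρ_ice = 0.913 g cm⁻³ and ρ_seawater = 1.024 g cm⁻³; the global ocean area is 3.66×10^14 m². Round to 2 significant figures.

≈ 1.9×10^5 Gt

Required water volume = Δh × A = 0.52 m × 3.66×10^14 m² = 1.903×10^14 m³.
ρ_w = 1.024 g cm⁻³ = 1024 kg m⁻³, so the mass of water = 1.903×10^14 m³ × 1024 kg m⁻³ = 1.949×10^17 kg = 1.9×10^5 Gt (and the same mass of ice, by conservation).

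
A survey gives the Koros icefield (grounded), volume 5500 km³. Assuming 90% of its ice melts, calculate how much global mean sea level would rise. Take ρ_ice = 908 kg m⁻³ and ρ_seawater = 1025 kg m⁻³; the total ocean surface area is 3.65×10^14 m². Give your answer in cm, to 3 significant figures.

≈ 1.20 cm

Koros: 0.9 × 5500 km³ × (908/1025) = 4385 km³ of water.
Spread over 3.65×10^14 m² of ocean, Δh = 4.385×10^12 / 3.65×10^14 = 0.0120 m = 1.20 cm.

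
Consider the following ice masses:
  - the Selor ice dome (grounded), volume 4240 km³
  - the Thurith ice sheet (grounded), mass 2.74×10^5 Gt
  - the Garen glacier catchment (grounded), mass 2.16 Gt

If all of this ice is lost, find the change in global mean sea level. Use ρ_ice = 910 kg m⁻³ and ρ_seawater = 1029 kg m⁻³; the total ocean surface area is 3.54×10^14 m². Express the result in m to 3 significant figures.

Selor: 4240 km³ × (910/1029) = 3750 km³ of water.
Thurith: 2.74×10^5 Gt = 2.740×10^17 kg; dividing by ρ_w = 1029 kg m⁻³ gives 2.663×10^14 m³ of water.
Garen: 2.16 Gt = 2.160×10^12 kg; dividing by ρ_w = 1029 kg m⁻³ gives 2.099×10^9 m³ of water.
Total added water ≈ 2.700×10^14 m³ over 3.54×10^14 m² → Δh = 0.763 m.

≈ 0.763 m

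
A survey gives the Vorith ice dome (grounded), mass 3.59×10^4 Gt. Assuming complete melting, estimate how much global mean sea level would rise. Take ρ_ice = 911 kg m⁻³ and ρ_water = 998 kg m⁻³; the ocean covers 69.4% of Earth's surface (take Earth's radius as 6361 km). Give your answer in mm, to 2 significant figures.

≈ 100 mm

Vorith: 3.59×10^4 Gt = 3.590×10^16 kg; dividing by ρ_w = 998 kg m⁻³ gives 3.597×10^13 m³ of water.
Spread over 3.53×10^14 m² of ocean, Δh = 3.597×10^13 / 3.53×10^14 = 0.102 m = 100 mm.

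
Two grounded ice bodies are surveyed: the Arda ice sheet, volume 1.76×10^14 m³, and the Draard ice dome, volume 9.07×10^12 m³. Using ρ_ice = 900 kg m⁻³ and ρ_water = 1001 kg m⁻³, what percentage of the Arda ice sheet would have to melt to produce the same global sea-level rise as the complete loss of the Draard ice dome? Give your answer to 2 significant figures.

≈ 5.2 %

Equal sea-level rise means equal mass of meltwater, i.e. equal mass of ice lost.
Ice mass of Draard: 8.163×10^15 kg; ice mass of Arda: 1.584×10^17 kg.
Fraction required = 8.163×10^15 / 1.584×10^17 = 0.0515 → 5.2 %.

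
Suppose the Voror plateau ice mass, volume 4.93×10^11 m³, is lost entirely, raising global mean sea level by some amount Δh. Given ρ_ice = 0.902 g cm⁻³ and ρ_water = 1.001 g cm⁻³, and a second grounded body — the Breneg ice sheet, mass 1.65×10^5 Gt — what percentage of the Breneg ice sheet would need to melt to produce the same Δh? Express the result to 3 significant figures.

Equal sea-level rise means equal mass of meltwater, i.e. equal mass of ice lost.
Ice mass of Voror: 4.447×10^14 kg; ice mass of Breneg: 1.650×10^17 kg.
Fraction required = 4.447×10^14 / 1.650×10^17 = 2.70×10^-3 → 0.270 %.

≈ 0.270 %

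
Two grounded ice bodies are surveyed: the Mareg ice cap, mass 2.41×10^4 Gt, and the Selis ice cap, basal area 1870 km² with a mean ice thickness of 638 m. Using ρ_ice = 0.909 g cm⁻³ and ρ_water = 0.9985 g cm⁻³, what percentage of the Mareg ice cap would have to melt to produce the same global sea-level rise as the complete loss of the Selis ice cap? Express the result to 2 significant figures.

Equal sea-level rise means equal mass of meltwater, i.e. equal mass of ice lost.
Ice mass of Selis: 1.084×10^15 kg; ice mass of Mareg: 2.410×10^16 kg.
Fraction required = 1.084×10^15 / 2.410×10^16 = 0.0450 → 4.5 %.

≈ 4.5 %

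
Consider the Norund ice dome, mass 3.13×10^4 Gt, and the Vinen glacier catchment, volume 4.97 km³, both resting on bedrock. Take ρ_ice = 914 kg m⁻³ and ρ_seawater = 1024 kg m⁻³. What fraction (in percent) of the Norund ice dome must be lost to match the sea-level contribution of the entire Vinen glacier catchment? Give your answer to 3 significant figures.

Equal sea-level rise means equal mass of meltwater, i.e. equal mass of ice lost.
Ice mass of Vinen: 4.543×10^12 kg; ice mass of Norund: 3.130×10^16 kg.
Fraction required = 4.543×10^12 / 3.130×10^16 = 1.45×10^-4 → 0.0145 %.

≈ 0.0145 %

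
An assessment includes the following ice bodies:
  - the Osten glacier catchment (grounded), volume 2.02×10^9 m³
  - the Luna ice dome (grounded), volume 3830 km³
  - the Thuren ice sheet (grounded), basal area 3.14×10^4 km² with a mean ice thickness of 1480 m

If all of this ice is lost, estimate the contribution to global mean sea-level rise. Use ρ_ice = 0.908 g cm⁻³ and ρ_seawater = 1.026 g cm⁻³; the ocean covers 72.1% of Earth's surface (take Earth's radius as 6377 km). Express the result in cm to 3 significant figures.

Osten: 2.02×10^9 m³ × (908/1026) = 1.788×10^9 m³ of water.
Luna: 3830 km³ × (908/1026) = 3390 km³ of water.
Thuren: ice volume = 3.14×10^4 km² × 1480 m = 4.647×10^4 km³; 4.647×10^4 × (908/1026) = 4.113×10^4 km³ of water.
Total added water ≈ 4.452×10^13 m³ over 3.68×10^14 m² → Δh = 0.121 m = 12.1 cm.

≈ 12.1 cm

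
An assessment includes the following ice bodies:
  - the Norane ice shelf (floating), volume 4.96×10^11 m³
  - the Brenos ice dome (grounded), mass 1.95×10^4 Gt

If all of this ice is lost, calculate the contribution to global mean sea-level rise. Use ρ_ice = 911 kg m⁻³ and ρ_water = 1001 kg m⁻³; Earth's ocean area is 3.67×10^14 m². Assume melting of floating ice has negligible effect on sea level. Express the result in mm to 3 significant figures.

≈ 53.1 mm

The Norane ice shelf is floating and already displaces its own weight of water, so its melt adds essentially nothing to sea level.
Brenos: 1.95×10^4 Gt = 1.950×10^16 kg; dividing by ρ_w = 1001 kg m⁻³ gives 1.948×10^13 m³ of water.
Total added water ≈ 1.948×10^13 m³ over 3.67×10^14 m² → Δh = 0.0531 m = 53.1 mm.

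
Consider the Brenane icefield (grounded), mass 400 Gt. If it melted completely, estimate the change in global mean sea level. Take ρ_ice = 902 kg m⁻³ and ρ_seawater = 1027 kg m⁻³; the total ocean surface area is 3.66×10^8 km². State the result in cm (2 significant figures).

≈ 0.11 cm

Brenane: 400 Gt = 4.000×10^14 kg; dividing by ρ_w = 1027 kg m⁻³ gives 3.895×10^11 m³ of water.
Spread over 3.66×10^14 m² of ocean, Δh = 3.895×10^11 / 3.66×10^14 = 1.06×10^-3 m = 0.11 cm.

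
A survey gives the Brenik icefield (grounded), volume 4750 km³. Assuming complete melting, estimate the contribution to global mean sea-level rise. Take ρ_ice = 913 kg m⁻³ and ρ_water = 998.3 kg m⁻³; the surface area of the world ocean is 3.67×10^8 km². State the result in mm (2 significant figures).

≈ 12 mm

Brenik: 4750 km³ × (913/998.3) = 4344 km³ of water.
Spread over 3.67×10^14 m² of ocean, Δh = 4.344×10^12 / 3.67×10^14 = 0.0118 m = 12 mm.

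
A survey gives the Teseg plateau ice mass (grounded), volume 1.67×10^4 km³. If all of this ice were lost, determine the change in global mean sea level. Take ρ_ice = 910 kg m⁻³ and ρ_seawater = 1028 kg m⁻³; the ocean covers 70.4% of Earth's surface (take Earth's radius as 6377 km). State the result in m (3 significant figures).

≈ 0.0411 m

Teseg: 1.67×10^4 km³ × (910/1028) = 1.478×10^4 km³ of water.
Spread over 3.60×10^14 m² of ocean, Δh = 1.478×10^13 / 3.60×10^14 = 0.0411 m.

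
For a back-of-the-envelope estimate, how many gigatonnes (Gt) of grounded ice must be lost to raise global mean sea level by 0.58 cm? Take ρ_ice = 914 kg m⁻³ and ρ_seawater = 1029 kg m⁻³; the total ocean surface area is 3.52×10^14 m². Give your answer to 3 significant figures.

≈ 2100 Gt

Required water volume = Δh × A = 0.0058 m × 3.52×10^14 m² = 2.042×10^12 m³.
ρ_w = 1029 kg m⁻³, so the mass of water = 2.042×10^12 m³ × 1029 kg m⁻³ = 2.101×10^15 kg = 2100 Gt (and the same mass of ice, by conservation).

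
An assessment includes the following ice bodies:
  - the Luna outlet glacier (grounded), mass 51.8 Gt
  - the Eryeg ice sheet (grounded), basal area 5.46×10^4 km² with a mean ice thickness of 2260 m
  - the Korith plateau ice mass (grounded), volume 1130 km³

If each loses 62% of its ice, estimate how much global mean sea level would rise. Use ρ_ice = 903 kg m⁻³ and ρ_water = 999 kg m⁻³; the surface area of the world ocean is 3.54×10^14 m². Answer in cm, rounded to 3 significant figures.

Luna: 0.62 × 51.8 Gt = 3.212×10^13 kg; dividing by ρ_w = 999 kg m⁻³ gives 3.215×10^10 m³ of water.
Eryeg: ice volume = 5.46×10^4 km² × 2260 m = 1.234×10^5 km³; 0.62 × 1.234×10^5 × (903/999) = 6.915×10^4 km³ of water.
Korith: 0.62 × 1130 km³ × (903/999) = 633.3 km³ of water.
Total added water ≈ 6.982×10^13 m³ over 3.54×10^14 m² → Δh = 0.197 m = 19.7 cm.

≈ 19.7 cm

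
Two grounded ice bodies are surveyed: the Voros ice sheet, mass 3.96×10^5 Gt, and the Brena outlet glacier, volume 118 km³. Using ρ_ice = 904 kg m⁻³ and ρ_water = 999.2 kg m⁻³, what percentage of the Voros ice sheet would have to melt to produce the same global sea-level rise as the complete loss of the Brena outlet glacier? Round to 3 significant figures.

Equal sea-level rise means equal mass of meltwater, i.e. equal mass of ice lost.
Ice mass of Brena: 1.067×10^14 kg; ice mass of Voros: 3.960×10^17 kg.
Fraction required = 1.067×10^14 / 3.960×10^17 = 2.69×10^-4 → 0.0269 %.

≈ 0.0269 %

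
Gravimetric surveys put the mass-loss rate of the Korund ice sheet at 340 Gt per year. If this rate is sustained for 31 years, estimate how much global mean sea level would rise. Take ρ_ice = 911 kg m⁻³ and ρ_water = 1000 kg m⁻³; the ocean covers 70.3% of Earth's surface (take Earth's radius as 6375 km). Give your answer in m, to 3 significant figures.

≈ 0.0294 m

Total mass lost = 340 Gt/yr × 31 yr = 1.054×10^4 Gt = 1.054×10^16 kg.
ρ_w = 1000 kg m⁻³, so water volume = 1.054×10^16 / 1000 = 1.054×10^13 m³.
Δh = 1.054×10^13 / 3.59×10^14 = 0.0294 m.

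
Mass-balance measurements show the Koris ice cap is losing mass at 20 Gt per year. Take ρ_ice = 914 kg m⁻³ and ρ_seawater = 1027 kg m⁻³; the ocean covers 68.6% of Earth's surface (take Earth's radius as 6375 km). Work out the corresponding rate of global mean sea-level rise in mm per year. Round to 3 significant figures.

ρ_w = 1027 kg m⁻³. Annual water volume added = 20 Gt / ρ_w = 2.000×10^13 kg / 1027 kg m⁻³ = 1.947×10^10 m³.
Δh per year = 1.947×10^10 / 3.50×10^14 = 5.56×10^-5 m = 0.0556 mm.

≈ 0.0556 mm/yr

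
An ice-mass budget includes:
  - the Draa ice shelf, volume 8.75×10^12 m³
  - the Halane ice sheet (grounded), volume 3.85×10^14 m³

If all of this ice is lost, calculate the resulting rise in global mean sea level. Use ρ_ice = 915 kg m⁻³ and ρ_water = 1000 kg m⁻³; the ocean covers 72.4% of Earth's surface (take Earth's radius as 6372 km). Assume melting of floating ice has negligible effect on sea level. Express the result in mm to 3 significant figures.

The Draa ice shelf is floating and already displaces its own weight of water, so its melt adds essentially nothing to sea level.
Halane: 3.85×10^14 m³ × (915/1000) = 3.523×10^14 m³ of water.
Total added water ≈ 3.523×10^14 m³ over 3.69×10^14 m² → Δh = 0.954 m = 954 mm.

≈ 954 mm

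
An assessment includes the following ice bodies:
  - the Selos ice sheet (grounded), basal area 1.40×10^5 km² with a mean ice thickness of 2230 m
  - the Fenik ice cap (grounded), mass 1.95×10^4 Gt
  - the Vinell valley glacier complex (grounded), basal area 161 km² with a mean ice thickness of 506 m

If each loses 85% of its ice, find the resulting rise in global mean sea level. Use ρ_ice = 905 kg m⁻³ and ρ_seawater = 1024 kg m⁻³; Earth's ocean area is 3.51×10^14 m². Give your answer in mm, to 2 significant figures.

≈ 710 mm

Selos: ice volume = 1.40×10^5 km² × 2230 m = 3.122×10^5 km³; 0.85 × 3.122×10^5 × (905/1024) = 2.345×10^5 km³ of water.
Fenik: 0.85 × 1.95×10^4 Gt = 1.658×10^16 kg; dividing by ρ_w = 1024 kg m⁻³ gives 1.619×10^13 m³ of water.
Vinell: ice volume = 161 km² × 506 m = 81.47 km³; 0.85 × 81.47 × (905/1024) = 61.20 km³ of water.
Total added water ≈ 2.508×10^14 m³ over 3.51×10^14 m² → Δh = 0.714 m = 710 mm.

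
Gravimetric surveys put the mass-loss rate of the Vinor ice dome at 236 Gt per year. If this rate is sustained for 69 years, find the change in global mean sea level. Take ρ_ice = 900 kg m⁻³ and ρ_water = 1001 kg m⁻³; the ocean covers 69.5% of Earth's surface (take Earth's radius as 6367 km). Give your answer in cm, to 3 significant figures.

≈ 4.59 cm

Total mass lost = 236 Gt/yr × 69 yr = 1.628×10^4 Gt = 1.628×10^16 kg.
ρ_w = 1001 kg m⁻³, so water volume = 1.628×10^16 / 1001 = 1.627×10^13 m³.
Δh = 1.627×10^13 / 3.54×10^14 = 0.0459 m = 4.59 cm.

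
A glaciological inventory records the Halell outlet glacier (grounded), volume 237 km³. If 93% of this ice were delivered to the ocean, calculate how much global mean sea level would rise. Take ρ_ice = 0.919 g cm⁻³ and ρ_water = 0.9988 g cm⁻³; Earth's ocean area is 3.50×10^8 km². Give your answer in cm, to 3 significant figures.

Halell: 0.93 × 237 km³ × (919/998.8) = 202.8 km³ of water.
Spread over 3.50×10^14 m² of ocean, Δh = 2.028×10^11 / 3.50×10^14 = 5.79×10^-4 m = 0.0579 cm.

≈ 0.0579 cm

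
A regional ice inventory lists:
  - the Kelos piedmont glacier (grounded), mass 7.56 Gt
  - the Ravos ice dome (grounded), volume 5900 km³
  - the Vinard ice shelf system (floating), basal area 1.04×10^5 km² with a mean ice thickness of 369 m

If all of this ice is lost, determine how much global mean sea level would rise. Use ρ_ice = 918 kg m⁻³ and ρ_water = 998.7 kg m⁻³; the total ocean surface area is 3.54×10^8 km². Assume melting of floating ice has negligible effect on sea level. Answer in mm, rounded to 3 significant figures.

Kelos: 7.56 Gt = 7.560×10^12 kg; dividing by ρ_w = 998.7 kg m⁻³ gives 7.570×10^9 m³ of water.
Ravos: 5900 km³ × (918/998.7) = 5423 km³ of water.
The Vinard ice shelf system is floating and already displaces its own weight of water, so its melt adds essentially nothing to sea level.
Total added water ≈ 5.431×10^12 m³ over 3.54×10^14 m² → Δh = 0.0153 m = 15.3 mm.

≈ 15.3 mm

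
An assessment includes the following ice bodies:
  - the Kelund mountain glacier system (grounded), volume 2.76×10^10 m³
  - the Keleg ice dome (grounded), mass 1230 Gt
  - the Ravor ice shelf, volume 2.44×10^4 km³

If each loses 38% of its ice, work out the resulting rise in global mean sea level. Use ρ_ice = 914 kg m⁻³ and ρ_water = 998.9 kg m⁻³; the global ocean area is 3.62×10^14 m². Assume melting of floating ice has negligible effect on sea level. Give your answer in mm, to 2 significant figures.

Kelund: 0.38 × 2.76×10^10 m³ × (914/998.9) = 9.597×10^9 m³ of water.
Keleg: 0.38 × 1230 Gt = 4.674×10^14 kg; dividing by ρ_w = 998.9 kg m⁻³ gives 4.679×10^11 m³ of water.
The Ravor ice shelf is floating and already displaces its own weight of water, so its melt adds essentially nothing to sea level.
Total added water ≈ 4.775×10^11 m³ over 3.62×10^14 m² → Δh = 1.32×10^-3 m = 1.3 mm.

≈ 1.3 mm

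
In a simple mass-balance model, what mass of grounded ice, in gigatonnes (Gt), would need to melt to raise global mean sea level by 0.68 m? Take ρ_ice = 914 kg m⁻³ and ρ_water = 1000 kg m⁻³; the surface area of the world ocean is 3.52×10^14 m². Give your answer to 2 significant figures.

≈ 2.4×10^5 Gt

Required water volume = Δh × A = 0.68 m × 3.52×10^14 m² = 2.394×10^14 m³.
ρ_w = 1000 kg m⁻³, so the mass of water = 2.394×10^14 m³ × 1000 kg m⁻³ = 2.394×10^17 kg = 2.4×10^5 Gt (and the same mass of ice, by conservation).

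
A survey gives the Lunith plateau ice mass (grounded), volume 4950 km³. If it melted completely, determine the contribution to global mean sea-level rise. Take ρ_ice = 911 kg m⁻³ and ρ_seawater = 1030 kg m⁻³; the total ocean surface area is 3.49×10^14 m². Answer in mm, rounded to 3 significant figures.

≈ 12.5 mm

Lunith: 4950 km³ × (911/1030) = 4378 km³ of water.
Spread over 3.49×10^14 m² of ocean, Δh = 4.378×10^12 / 3.49×10^14 = 0.0125 m = 12.5 mm.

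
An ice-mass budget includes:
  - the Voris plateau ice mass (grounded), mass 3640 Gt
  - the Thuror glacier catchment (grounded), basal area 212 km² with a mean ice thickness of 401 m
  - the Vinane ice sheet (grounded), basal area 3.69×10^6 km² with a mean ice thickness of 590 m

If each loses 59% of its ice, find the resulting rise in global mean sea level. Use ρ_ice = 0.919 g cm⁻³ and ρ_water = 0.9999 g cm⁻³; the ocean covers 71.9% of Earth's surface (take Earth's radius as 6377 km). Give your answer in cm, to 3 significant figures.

Voris: 0.59 × 3640 Gt = 2.148×10^15 kg; dividing by ρ_w = 0.9999 g cm⁻³ = 999.9 kg m⁻³ gives 2.148×10^12 m³ of water.
Thuror: ice volume = 212 km² × 401 m = 85.01 km³; 0.59 × 85.01 × (919/999.9) = 46.10 km³ of water.
Vinane: ice volume = 3.69×10^6 km² × 590 m = 2.177×10^6 km³; 0.59 × 2.177×10^6 × (919/999.9) = 1.181×10^6 km³ of water.
Total added water ≈ 1.183×10^15 m³ over 3.67×10^14 m² → Δh = 3.22 m = 322 cm.

≈ 322 cm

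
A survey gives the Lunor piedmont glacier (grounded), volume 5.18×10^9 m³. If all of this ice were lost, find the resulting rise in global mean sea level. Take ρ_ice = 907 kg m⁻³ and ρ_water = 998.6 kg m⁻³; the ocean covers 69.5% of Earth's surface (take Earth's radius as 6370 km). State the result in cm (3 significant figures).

≈ 1.33×10^-3 cm

Lunor: 5.18×10^9 m³ × (907/998.6) = 4.705×10^9 m³ of water.
Spread over 3.54×10^14 m² of ocean, Δh = 4.705×10^9 / 3.54×10^14 = 1.33×10^-5 m = 1.33×10^-3 cm.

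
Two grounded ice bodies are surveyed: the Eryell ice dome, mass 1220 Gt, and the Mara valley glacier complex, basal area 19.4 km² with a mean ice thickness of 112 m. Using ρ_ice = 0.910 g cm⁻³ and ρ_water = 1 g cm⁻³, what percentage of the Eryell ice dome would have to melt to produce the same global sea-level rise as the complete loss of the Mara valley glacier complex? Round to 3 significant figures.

Equal sea-level rise means equal mass of meltwater, i.e. equal mass of ice lost.
Ice mass of Mara: 1.977×10^12 kg; ice mass of Eryell: 1.220×10^15 kg.
Fraction required = 1.977×10^12 / 1.220×10^15 = 1.62×10^-3 → 0.162 %.

≈ 0.162 %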